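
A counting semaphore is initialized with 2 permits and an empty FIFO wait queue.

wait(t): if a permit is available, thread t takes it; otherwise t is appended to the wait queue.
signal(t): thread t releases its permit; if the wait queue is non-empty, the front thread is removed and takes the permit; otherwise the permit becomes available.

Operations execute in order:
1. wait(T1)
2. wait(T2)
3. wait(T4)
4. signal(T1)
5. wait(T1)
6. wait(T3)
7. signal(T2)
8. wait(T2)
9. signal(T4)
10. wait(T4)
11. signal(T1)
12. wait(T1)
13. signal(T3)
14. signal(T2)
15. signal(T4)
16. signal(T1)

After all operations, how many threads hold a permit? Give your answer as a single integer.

Step 1: wait(T1) -> count=1 queue=[] holders={T1}
Step 2: wait(T2) -> count=0 queue=[] holders={T1,T2}
Step 3: wait(T4) -> count=0 queue=[T4] holders={T1,T2}
Step 4: signal(T1) -> count=0 queue=[] holders={T2,T4}
Step 5: wait(T1) -> count=0 queue=[T1] holders={T2,T4}
Step 6: wait(T3) -> count=0 queue=[T1,T3] holders={T2,T4}
Step 7: signal(T2) -> count=0 queue=[T3] holders={T1,T4}
Step 8: wait(T2) -> count=0 queue=[T3,T2] holders={T1,T4}
Step 9: signal(T4) -> count=0 queue=[T2] holders={T1,T3}
Step 10: wait(T4) -> count=0 queue=[T2,T4] holders={T1,T3}
Step 11: signal(T1) -> count=0 queue=[T4] holders={T2,T3}
Step 12: wait(T1) -> count=0 queue=[T4,T1] holders={T2,T3}
Step 13: signal(T3) -> count=0 queue=[T1] holders={T2,T4}
Step 14: signal(T2) -> count=0 queue=[] holders={T1,T4}
Step 15: signal(T4) -> count=1 queue=[] holders={T1}
Step 16: signal(T1) -> count=2 queue=[] holders={none}
Final holders: {none} -> 0 thread(s)

Answer: 0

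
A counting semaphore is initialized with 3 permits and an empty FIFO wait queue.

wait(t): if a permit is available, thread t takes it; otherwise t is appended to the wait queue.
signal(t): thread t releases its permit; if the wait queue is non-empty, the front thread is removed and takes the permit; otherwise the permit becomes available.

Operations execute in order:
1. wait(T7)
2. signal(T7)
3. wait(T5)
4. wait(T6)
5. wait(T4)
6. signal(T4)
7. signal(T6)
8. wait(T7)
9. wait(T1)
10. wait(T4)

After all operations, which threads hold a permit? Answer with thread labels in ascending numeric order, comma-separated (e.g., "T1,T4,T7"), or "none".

Answer: T1,T5,T7

Derivation:
Step 1: wait(T7) -> count=2 queue=[] holders={T7}
Step 2: signal(T7) -> count=3 queue=[] holders={none}
Step 3: wait(T5) -> count=2 queue=[] holders={T5}
Step 4: wait(T6) -> count=1 queue=[] holders={T5,T6}
Step 5: wait(T4) -> count=0 queue=[] holders={T4,T5,T6}
Step 6: signal(T4) -> count=1 queue=[] holders={T5,T6}
Step 7: signal(T6) -> count=2 queue=[] holders={T5}
Step 8: wait(T7) -> count=1 queue=[] holders={T5,T7}
Step 9: wait(T1) -> count=0 queue=[] holders={T1,T5,T7}
Step 10: wait(T4) -> count=0 queue=[T4] holders={T1,T5,T7}
Final holders: T1,T5,T7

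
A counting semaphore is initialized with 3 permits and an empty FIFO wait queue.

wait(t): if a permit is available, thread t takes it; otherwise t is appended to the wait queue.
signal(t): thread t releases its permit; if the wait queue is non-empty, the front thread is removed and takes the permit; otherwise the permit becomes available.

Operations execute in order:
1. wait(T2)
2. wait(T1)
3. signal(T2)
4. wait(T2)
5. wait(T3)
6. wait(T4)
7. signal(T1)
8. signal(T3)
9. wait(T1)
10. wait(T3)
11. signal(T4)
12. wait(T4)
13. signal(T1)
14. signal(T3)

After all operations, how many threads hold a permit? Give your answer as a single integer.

Answer: 2

Derivation:
Step 1: wait(T2) -> count=2 queue=[] holders={T2}
Step 2: wait(T1) -> count=1 queue=[] holders={T1,T2}
Step 3: signal(T2) -> count=2 queue=[] holders={T1}
Step 4: wait(T2) -> count=1 queue=[] holders={T1,T2}
Step 5: wait(T3) -> count=0 queue=[] holders={T1,T2,T3}
Step 6: wait(T4) -> count=0 queue=[T4] holders={T1,T2,T3}
Step 7: signal(T1) -> count=0 queue=[] holders={T2,T3,T4}
Step 8: signal(T3) -> count=1 queue=[] holders={T2,T4}
Step 9: wait(T1) -> count=0 queue=[] holders={T1,T2,T4}
Step 10: wait(T3) -> count=0 queue=[T3] holders={T1,T2,T4}
Step 11: signal(T4) -> count=0 queue=[] holders={T1,T2,T3}
Step 12: wait(T4) -> count=0 queue=[T4] holders={T1,T2,T3}
Step 13: signal(T1) -> count=0 queue=[] holders={T2,T3,T4}
Step 14: signal(T3) -> count=1 queue=[] holders={T2,T4}
Final holders: {T2,T4} -> 2 thread(s)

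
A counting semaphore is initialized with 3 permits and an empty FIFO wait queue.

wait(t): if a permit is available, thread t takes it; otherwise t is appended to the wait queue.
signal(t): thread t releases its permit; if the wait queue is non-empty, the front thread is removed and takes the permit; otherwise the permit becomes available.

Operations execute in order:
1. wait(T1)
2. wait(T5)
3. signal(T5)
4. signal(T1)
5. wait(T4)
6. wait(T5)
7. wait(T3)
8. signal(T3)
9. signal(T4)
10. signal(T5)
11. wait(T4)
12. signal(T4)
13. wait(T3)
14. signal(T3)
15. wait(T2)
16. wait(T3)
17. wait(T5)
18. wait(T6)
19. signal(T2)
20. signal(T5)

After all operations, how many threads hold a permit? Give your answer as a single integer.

Step 1: wait(T1) -> count=2 queue=[] holders={T1}
Step 2: wait(T5) -> count=1 queue=[] holders={T1,T5}
Step 3: signal(T5) -> count=2 queue=[] holders={T1}
Step 4: signal(T1) -> count=3 queue=[] holders={none}
Step 5: wait(T4) -> count=2 queue=[] holders={T4}
Step 6: wait(T5) -> count=1 queue=[] holders={T4,T5}
Step 7: wait(T3) -> count=0 queue=[] holders={T3,T4,T5}
Step 8: signal(T3) -> count=1 queue=[] holders={T4,T5}
Step 9: signal(T4) -> count=2 queue=[] holders={T5}
Step 10: signal(T5) -> count=3 queue=[] holders={none}
Step 11: wait(T4) -> count=2 queue=[] holders={T4}
Step 12: signal(T4) -> count=3 queue=[] holders={none}
Step 13: wait(T3) -> count=2 queue=[] holders={T3}
Step 14: signal(T3) -> count=3 queue=[] holders={none}
Step 15: wait(T2) -> count=2 queue=[] holders={T2}
Step 16: wait(T3) -> count=1 queue=[] holders={T2,T3}
Step 17: wait(T5) -> count=0 queue=[] holders={T2,T3,T5}
Step 18: wait(T6) -> count=0 queue=[T6] holders={T2,T3,T5}
Step 19: signal(T2) -> count=0 queue=[] holders={T3,T5,T6}
Step 20: signal(T5) -> count=1 queue=[] holders={T3,T6}
Final holders: {T3,T6} -> 2 thread(s)

Answer: 2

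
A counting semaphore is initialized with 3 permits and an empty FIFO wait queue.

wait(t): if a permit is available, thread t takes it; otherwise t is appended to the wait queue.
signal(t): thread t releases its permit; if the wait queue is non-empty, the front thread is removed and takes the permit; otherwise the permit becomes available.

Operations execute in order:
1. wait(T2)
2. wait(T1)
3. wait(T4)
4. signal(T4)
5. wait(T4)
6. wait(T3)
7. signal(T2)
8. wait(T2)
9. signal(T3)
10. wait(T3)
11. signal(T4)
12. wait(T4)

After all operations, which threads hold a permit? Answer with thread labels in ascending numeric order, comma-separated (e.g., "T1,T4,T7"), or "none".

Answer: T1,T2,T3

Derivation:
Step 1: wait(T2) -> count=2 queue=[] holders={T2}
Step 2: wait(T1) -> count=1 queue=[] holders={T1,T2}
Step 3: wait(T4) -> count=0 queue=[] holders={T1,T2,T4}
Step 4: signal(T4) -> count=1 queue=[] holders={T1,T2}
Step 5: wait(T4) -> count=0 queue=[] holders={T1,T2,T4}
Step 6: wait(T3) -> count=0 queue=[T3] holders={T1,T2,T4}
Step 7: signal(T2) -> count=0 queue=[] holders={T1,T3,T4}
Step 8: wait(T2) -> count=0 queue=[T2] holders={T1,T3,T4}
Step 9: signal(T3) -> count=0 queue=[] holders={T1,T2,T4}
Step 10: wait(T3) -> count=0 queue=[T3] holders={T1,T2,T4}
Step 11: signal(T4) -> count=0 queue=[] holders={T1,T2,T3}
Step 12: wait(T4) -> count=0 queue=[T4] holders={T1,T2,T3}
Final holders: T1,T2,T3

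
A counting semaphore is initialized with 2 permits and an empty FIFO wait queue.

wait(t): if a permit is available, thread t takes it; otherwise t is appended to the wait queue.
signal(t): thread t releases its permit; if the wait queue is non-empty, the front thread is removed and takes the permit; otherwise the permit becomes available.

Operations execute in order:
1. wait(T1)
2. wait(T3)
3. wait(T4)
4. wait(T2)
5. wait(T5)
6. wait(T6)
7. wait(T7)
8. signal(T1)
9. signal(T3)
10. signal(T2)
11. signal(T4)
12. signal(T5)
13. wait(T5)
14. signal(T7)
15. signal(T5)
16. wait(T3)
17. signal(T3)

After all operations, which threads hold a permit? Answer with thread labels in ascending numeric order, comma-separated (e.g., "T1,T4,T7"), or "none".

Answer: T6

Derivation:
Step 1: wait(T1) -> count=1 queue=[] holders={T1}
Step 2: wait(T3) -> count=0 queue=[] holders={T1,T3}
Step 3: wait(T4) -> count=0 queue=[T4] holders={T1,T3}
Step 4: wait(T2) -> count=0 queue=[T4,T2] holders={T1,T3}
Step 5: wait(T5) -> count=0 queue=[T4,T2,T5] holders={T1,T3}
Step 6: wait(T6) -> count=0 queue=[T4,T2,T5,T6] holders={T1,T3}
Step 7: wait(T7) -> count=0 queue=[T4,T2,T5,T6,T7] holders={T1,T3}
Step 8: signal(T1) -> count=0 queue=[T2,T5,T6,T7] holders={T3,T4}
Step 9: signal(T3) -> count=0 queue=[T5,T6,T7] holders={T2,T4}
Step 10: signal(T2) -> count=0 queue=[T6,T7] holders={T4,T5}
Step 11: signal(T4) -> count=0 queue=[T7] holders={T5,T6}
Step 12: signal(T5) -> count=0 queue=[] holders={T6,T7}
Step 13: wait(T5) -> count=0 queue=[T5] holders={T6,T7}
Step 14: signal(T7) -> count=0 queue=[] holders={T5,T6}
Step 15: signal(T5) -> count=1 queue=[] holders={T6}
Step 16: wait(T3) -> count=0 queue=[] holders={T3,T6}
Step 17: signal(T3) -> count=1 queue=[] holders={T6}
Final holders: T6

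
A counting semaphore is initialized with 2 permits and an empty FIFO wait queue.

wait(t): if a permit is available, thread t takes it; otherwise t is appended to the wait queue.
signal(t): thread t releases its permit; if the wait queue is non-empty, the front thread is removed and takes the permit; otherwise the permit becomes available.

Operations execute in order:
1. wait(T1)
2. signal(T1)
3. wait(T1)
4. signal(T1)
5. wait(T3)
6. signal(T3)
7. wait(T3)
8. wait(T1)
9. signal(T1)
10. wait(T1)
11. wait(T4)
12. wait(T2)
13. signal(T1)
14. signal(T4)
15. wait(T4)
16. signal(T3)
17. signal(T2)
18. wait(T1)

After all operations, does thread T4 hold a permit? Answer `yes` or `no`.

Step 1: wait(T1) -> count=1 queue=[] holders={T1}
Step 2: signal(T1) -> count=2 queue=[] holders={none}
Step 3: wait(T1) -> count=1 queue=[] holders={T1}
Step 4: signal(T1) -> count=2 queue=[] holders={none}
Step 5: wait(T3) -> count=1 queue=[] holders={T3}
Step 6: signal(T3) -> count=2 queue=[] holders={none}
Step 7: wait(T3) -> count=1 queue=[] holders={T3}
Step 8: wait(T1) -> count=0 queue=[] holders={T1,T3}
Step 9: signal(T1) -> count=1 queue=[] holders={T3}
Step 10: wait(T1) -> count=0 queue=[] holders={T1,T3}
Step 11: wait(T4) -> count=0 queue=[T4] holders={T1,T3}
Step 12: wait(T2) -> count=0 queue=[T4,T2] holders={T1,T3}
Step 13: signal(T1) -> count=0 queue=[T2] holders={T3,T4}
Step 14: signal(T4) -> count=0 queue=[] holders={T2,T3}
Step 15: wait(T4) -> count=0 queue=[T4] holders={T2,T3}
Step 16: signal(T3) -> count=0 queue=[] holders={T2,T4}
Step 17: signal(T2) -> count=1 queue=[] holders={T4}
Step 18: wait(T1) -> count=0 queue=[] holders={T1,T4}
Final holders: {T1,T4} -> T4 in holders

Answer: yes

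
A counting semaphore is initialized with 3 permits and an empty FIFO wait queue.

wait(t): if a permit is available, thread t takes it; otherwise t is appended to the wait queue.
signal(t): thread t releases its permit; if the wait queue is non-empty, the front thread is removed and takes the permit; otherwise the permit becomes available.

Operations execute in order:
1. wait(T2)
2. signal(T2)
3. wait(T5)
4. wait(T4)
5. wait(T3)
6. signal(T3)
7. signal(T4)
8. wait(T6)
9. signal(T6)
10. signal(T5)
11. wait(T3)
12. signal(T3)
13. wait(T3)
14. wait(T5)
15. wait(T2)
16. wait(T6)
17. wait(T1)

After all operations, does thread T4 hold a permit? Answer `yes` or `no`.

Step 1: wait(T2) -> count=2 queue=[] holders={T2}
Step 2: signal(T2) -> count=3 queue=[] holders={none}
Step 3: wait(T5) -> count=2 queue=[] holders={T5}
Step 4: wait(T4) -> count=1 queue=[] holders={T4,T5}
Step 5: wait(T3) -> count=0 queue=[] holders={T3,T4,T5}
Step 6: signal(T3) -> count=1 queue=[] holders={T4,T5}
Step 7: signal(T4) -> count=2 queue=[] holders={T5}
Step 8: wait(T6) -> count=1 queue=[] holders={T5,T6}
Step 9: signal(T6) -> count=2 queue=[] holders={T5}
Step 10: signal(T5) -> count=3 queue=[] holders={none}
Step 11: wait(T3) -> count=2 queue=[] holders={T3}
Step 12: signal(T3) -> count=3 queue=[] holders={none}
Step 13: wait(T3) -> count=2 queue=[] holders={T3}
Step 14: wait(T5) -> count=1 queue=[] holders={T3,T5}
Step 15: wait(T2) -> count=0 queue=[] holders={T2,T3,T5}
Step 16: wait(T6) -> count=0 queue=[T6] holders={T2,T3,T5}
Step 17: wait(T1) -> count=0 queue=[T6,T1] holders={T2,T3,T5}
Final holders: {T2,T3,T5} -> T4 not in holders

Answer: no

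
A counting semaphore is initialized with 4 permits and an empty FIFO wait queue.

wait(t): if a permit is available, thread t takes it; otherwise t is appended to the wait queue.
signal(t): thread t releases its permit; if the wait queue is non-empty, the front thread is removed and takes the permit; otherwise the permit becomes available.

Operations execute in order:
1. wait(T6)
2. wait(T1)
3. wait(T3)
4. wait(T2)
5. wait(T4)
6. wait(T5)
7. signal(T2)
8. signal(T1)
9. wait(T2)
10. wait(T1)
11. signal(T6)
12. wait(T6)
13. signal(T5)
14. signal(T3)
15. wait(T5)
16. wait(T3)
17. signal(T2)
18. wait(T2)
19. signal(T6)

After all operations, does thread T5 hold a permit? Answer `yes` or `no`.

Step 1: wait(T6) -> count=3 queue=[] holders={T6}
Step 2: wait(T1) -> count=2 queue=[] holders={T1,T6}
Step 3: wait(T3) -> count=1 queue=[] holders={T1,T3,T6}
Step 4: wait(T2) -> count=0 queue=[] holders={T1,T2,T3,T6}
Step 5: wait(T4) -> count=0 queue=[T4] holders={T1,T2,T3,T6}
Step 6: wait(T5) -> count=0 queue=[T4,T5] holders={T1,T2,T3,T6}
Step 7: signal(T2) -> count=0 queue=[T5] holders={T1,T3,T4,T6}
Step 8: signal(T1) -> count=0 queue=[] holders={T3,T4,T5,T6}
Step 9: wait(T2) -> count=0 queue=[T2] holders={T3,T4,T5,T6}
Step 10: wait(T1) -> count=0 queue=[T2,T1] holders={T3,T4,T5,T6}
Step 11: signal(T6) -> count=0 queue=[T1] holders={T2,T3,T4,T5}
Step 12: wait(T6) -> count=0 queue=[T1,T6] holders={T2,T3,T4,T5}
Step 13: signal(T5) -> count=0 queue=[T6] holders={T1,T2,T3,T4}
Step 14: signal(T3) -> count=0 queue=[] holders={T1,T2,T4,T6}
Step 15: wait(T5) -> count=0 queue=[T5] holders={T1,T2,T4,T6}
Step 16: wait(T3) -> count=0 queue=[T5,T3] holders={T1,T2,T4,T6}
Step 17: signal(T2) -> count=0 queue=[T3] holders={T1,T4,T5,T6}
Step 18: wait(T2) -> count=0 queue=[T3,T2] holders={T1,T4,T5,T6}
Step 19: signal(T6) -> count=0 queue=[T2] holders={T1,T3,T4,T5}
Final holders: {T1,T3,T4,T5} -> T5 in holders

Answer: yes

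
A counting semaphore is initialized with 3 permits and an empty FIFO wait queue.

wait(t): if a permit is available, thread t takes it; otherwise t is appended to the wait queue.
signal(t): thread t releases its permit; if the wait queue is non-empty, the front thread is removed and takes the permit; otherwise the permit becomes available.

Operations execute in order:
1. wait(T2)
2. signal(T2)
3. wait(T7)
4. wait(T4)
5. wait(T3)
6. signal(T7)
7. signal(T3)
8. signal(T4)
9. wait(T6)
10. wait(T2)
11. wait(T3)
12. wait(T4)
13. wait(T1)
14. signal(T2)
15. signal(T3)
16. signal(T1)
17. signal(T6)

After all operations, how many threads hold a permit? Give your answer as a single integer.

Answer: 1

Derivation:
Step 1: wait(T2) -> count=2 queue=[] holders={T2}
Step 2: signal(T2) -> count=3 queue=[] holders={none}
Step 3: wait(T7) -> count=2 queue=[] holders={T7}
Step 4: wait(T4) -> count=1 queue=[] holders={T4,T7}
Step 5: wait(T3) -> count=0 queue=[] holders={T3,T4,T7}
Step 6: signal(T7) -> count=1 queue=[] holders={T3,T4}
Step 7: signal(T3) -> count=2 queue=[] holders={T4}
Step 8: signal(T4) -> count=3 queue=[] holders={none}
Step 9: wait(T6) -> count=2 queue=[] holders={T6}
Step 10: wait(T2) -> count=1 queue=[] holders={T2,T6}
Step 11: wait(T3) -> count=0 queue=[] holders={T2,T3,T6}
Step 12: wait(T4) -> count=0 queue=[T4] holders={T2,T3,T6}
Step 13: wait(T1) -> count=0 queue=[T4,T1] holders={T2,T3,T6}
Step 14: signal(T2) -> count=0 queue=[T1] holders={T3,T4,T6}
Step 15: signal(T3) -> count=0 queue=[] holders={T1,T4,T6}
Step 16: signal(T1) -> count=1 queue=[] holders={T4,T6}
Step 17: signal(T6) -> count=2 queue=[] holders={T4}
Final holders: {T4} -> 1 thread(s)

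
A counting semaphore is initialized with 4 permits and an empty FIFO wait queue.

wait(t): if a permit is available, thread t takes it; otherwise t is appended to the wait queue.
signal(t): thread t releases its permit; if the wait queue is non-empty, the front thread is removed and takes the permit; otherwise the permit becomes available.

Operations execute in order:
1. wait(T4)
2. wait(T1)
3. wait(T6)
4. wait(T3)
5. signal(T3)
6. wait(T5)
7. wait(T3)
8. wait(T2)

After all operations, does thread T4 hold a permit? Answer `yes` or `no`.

Answer: yes

Derivation:
Step 1: wait(T4) -> count=3 queue=[] holders={T4}
Step 2: wait(T1) -> count=2 queue=[] holders={T1,T4}
Step 3: wait(T6) -> count=1 queue=[] holders={T1,T4,T6}
Step 4: wait(T3) -> count=0 queue=[] holders={T1,T3,T4,T6}
Step 5: signal(T3) -> count=1 queue=[] holders={T1,T4,T6}
Step 6: wait(T5) -> count=0 queue=[] holders={T1,T4,T5,T6}
Step 7: wait(T3) -> count=0 queue=[T3] holders={T1,T4,T5,T6}
Step 8: wait(T2) -> count=0 queue=[T3,T2] holders={T1,T4,T5,T6}
Final holders: {T1,T4,T5,T6} -> T4 in holders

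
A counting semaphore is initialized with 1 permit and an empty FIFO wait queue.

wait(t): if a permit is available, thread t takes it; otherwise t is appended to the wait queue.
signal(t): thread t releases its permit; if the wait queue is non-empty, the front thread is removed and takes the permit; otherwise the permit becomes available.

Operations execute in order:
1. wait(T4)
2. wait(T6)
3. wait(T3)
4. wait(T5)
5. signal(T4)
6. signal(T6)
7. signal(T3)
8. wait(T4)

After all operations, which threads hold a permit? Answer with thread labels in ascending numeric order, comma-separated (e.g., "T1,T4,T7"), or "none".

Answer: T5

Derivation:
Step 1: wait(T4) -> count=0 queue=[] holders={T4}
Step 2: wait(T6) -> count=0 queue=[T6] holders={T4}
Step 3: wait(T3) -> count=0 queue=[T6,T3] holders={T4}
Step 4: wait(T5) -> count=0 queue=[T6,T3,T5] holders={T4}
Step 5: signal(T4) -> count=0 queue=[T3,T5] holders={T6}
Step 6: signal(T6) -> count=0 queue=[T5] holders={T3}
Step 7: signal(T3) -> count=0 queue=[] holders={T5}
Step 8: wait(T4) -> count=0 queue=[T4] holders={T5}
Final holders: T5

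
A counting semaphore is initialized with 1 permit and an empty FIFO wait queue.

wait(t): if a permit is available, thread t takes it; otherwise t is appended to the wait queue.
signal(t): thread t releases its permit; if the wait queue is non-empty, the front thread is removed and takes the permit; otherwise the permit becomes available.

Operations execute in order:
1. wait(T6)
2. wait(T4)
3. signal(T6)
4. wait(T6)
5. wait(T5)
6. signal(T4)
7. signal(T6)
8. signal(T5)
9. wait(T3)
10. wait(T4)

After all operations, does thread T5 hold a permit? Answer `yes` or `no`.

Step 1: wait(T6) -> count=0 queue=[] holders={T6}
Step 2: wait(T4) -> count=0 queue=[T4] holders={T6}
Step 3: signal(T6) -> count=0 queue=[] holders={T4}
Step 4: wait(T6) -> count=0 queue=[T6] holders={T4}
Step 5: wait(T5) -> count=0 queue=[T6,T5] holders={T4}
Step 6: signal(T4) -> count=0 queue=[T5] holders={T6}
Step 7: signal(T6) -> count=0 queue=[] holders={T5}
Step 8: signal(T5) -> count=1 queue=[] holders={none}
Step 9: wait(T3) -> count=0 queue=[] holders={T3}
Step 10: wait(T4) -> count=0 queue=[T4] holders={T3}
Final holders: {T3} -> T5 not in holders

Answer: no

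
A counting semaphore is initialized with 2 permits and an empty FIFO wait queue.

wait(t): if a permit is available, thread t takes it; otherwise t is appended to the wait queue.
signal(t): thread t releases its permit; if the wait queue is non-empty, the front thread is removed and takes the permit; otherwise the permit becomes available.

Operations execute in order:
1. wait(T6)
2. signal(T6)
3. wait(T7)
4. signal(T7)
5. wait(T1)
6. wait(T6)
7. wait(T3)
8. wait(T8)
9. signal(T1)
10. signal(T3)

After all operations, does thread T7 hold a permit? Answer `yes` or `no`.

Answer: no

Derivation:
Step 1: wait(T6) -> count=1 queue=[] holders={T6}
Step 2: signal(T6) -> count=2 queue=[] holders={none}
Step 3: wait(T7) -> count=1 queue=[] holders={T7}
Step 4: signal(T7) -> count=2 queue=[] holders={none}
Step 5: wait(T1) -> count=1 queue=[] holders={T1}
Step 6: wait(T6) -> count=0 queue=[] holders={T1,T6}
Step 7: wait(T3) -> count=0 queue=[T3] holders={T1,T6}
Step 8: wait(T8) -> count=0 queue=[T3,T8] holders={T1,T6}
Step 9: signal(T1) -> count=0 queue=[T8] holders={T3,T6}
Step 10: signal(T3) -> count=0 queue=[] holders={T6,T8}
Final holders: {T6,T8} -> T7 not in holders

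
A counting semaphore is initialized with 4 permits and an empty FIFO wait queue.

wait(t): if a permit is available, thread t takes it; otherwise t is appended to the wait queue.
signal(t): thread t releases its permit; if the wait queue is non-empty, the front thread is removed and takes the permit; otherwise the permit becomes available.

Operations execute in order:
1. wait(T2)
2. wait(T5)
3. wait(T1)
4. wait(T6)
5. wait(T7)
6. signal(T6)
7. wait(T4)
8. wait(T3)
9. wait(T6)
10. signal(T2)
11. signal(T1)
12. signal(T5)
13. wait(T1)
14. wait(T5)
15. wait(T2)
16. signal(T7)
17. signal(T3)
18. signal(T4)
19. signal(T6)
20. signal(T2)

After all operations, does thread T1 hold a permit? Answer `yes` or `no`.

Answer: yes

Derivation:
Step 1: wait(T2) -> count=3 queue=[] holders={T2}
Step 2: wait(T5) -> count=2 queue=[] holders={T2,T5}
Step 3: wait(T1) -> count=1 queue=[] holders={T1,T2,T5}
Step 4: wait(T6) -> count=0 queue=[] holders={T1,T2,T5,T6}
Step 5: wait(T7) -> count=0 queue=[T7] holders={T1,T2,T5,T6}
Step 6: signal(T6) -> count=0 queue=[] holders={T1,T2,T5,T7}
Step 7: wait(T4) -> count=0 queue=[T4] holders={T1,T2,T5,T7}
Step 8: wait(T3) -> count=0 queue=[T4,T3] holders={T1,T2,T5,T7}
Step 9: wait(T6) -> count=0 queue=[T4,T3,T6] holders={T1,T2,T5,T7}
Step 10: signal(T2) -> count=0 queue=[T3,T6] holders={T1,T4,T5,T7}
Step 11: signal(T1) -> count=0 queue=[T6] holders={T3,T4,T5,T7}
Step 12: signal(T5) -> count=0 queue=[] holders={T3,T4,T6,T7}
Step 13: wait(T1) -> count=0 queue=[T1] holders={T3,T4,T6,T7}
Step 14: wait(T5) -> count=0 queue=[T1,T5] holders={T3,T4,T6,T7}
Step 15: wait(T2) -> count=0 queue=[T1,T5,T2] holders={T3,T4,T6,T7}
Step 16: signal(T7) -> count=0 queue=[T5,T2] holders={T1,T3,T4,T6}
Step 17: signal(T3) -> count=0 queue=[T2] holders={T1,T4,T5,T6}
Step 18: signal(T4) -> count=0 queue=[] holders={T1,T2,T5,T6}
Step 19: signal(T6) -> count=1 queue=[] holders={T1,T2,T5}
Step 20: signal(T2) -> count=2 queue=[] holders={T1,T5}
Final holders: {T1,T5} -> T1 in holders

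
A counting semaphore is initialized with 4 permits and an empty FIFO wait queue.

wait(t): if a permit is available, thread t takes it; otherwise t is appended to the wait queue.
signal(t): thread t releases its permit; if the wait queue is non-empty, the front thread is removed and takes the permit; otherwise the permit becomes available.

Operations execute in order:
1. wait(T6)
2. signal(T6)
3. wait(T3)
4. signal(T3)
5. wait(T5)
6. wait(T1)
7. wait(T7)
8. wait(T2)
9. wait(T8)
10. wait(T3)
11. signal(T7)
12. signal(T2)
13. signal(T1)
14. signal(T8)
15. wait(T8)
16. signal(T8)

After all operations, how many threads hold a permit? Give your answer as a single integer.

Answer: 2

Derivation:
Step 1: wait(T6) -> count=3 queue=[] holders={T6}
Step 2: signal(T6) -> count=4 queue=[] holders={none}
Step 3: wait(T3) -> count=3 queue=[] holders={T3}
Step 4: signal(T3) -> count=4 queue=[] holders={none}
Step 5: wait(T5) -> count=3 queue=[] holders={T5}
Step 6: wait(T1) -> count=2 queue=[] holders={T1,T5}
Step 7: wait(T7) -> count=1 queue=[] holders={T1,T5,T7}
Step 8: wait(T2) -> count=0 queue=[] holders={T1,T2,T5,T7}
Step 9: wait(T8) -> count=0 queue=[T8] holders={T1,T2,T5,T7}
Step 10: wait(T3) -> count=0 queue=[T8,T3] holders={T1,T2,T5,T7}
Step 11: signal(T7) -> count=0 queue=[T3] holders={T1,T2,T5,T8}
Step 12: signal(T2) -> count=0 queue=[] holders={T1,T3,T5,T8}
Step 13: signal(T1) -> count=1 queue=[] holders={T3,T5,T8}
Step 14: signal(T8) -> count=2 queue=[] holders={T3,T5}
Step 15: wait(T8) -> count=1 queue=[] holders={T3,T5,T8}
Step 16: signal(T8) -> count=2 queue=[] holders={T3,T5}
Final holders: {T3,T5} -> 2 thread(s)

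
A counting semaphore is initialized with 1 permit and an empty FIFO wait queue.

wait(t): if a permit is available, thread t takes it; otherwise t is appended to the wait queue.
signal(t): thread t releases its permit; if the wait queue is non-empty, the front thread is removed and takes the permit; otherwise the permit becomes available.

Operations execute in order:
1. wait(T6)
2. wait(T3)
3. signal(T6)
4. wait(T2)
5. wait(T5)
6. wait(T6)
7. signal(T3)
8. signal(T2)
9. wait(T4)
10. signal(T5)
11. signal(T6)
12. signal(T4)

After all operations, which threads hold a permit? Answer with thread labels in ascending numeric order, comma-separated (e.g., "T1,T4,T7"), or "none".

Step 1: wait(T6) -> count=0 queue=[] holders={T6}
Step 2: wait(T3) -> count=0 queue=[T3] holders={T6}
Step 3: signal(T6) -> count=0 queue=[] holders={T3}
Step 4: wait(T2) -> count=0 queue=[T2] holders={T3}
Step 5: wait(T5) -> count=0 queue=[T2,T5] holders={T3}
Step 6: wait(T6) -> count=0 queue=[T2,T5,T6] holders={T3}
Step 7: signal(T3) -> count=0 queue=[T5,T6] holders={T2}
Step 8: signal(T2) -> count=0 queue=[T6] holders={T5}
Step 9: wait(T4) -> count=0 queue=[T6,T4] holders={T5}
Step 10: signal(T5) -> count=0 queue=[T4] holders={T6}
Step 11: signal(T6) -> count=0 queue=[] holders={T4}
Step 12: signal(T4) -> count=1 queue=[] holders={none}
Final holders: none

Answer: none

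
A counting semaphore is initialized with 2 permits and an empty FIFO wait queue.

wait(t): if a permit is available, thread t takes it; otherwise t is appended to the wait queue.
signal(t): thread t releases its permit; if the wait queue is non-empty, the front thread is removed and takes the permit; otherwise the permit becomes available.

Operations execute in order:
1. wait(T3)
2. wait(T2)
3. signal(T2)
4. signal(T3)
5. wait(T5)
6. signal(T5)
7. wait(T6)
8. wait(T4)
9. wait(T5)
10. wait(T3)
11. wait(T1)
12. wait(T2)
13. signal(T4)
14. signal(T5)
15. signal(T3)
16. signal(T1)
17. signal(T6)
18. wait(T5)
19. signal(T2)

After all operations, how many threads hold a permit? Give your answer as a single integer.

Step 1: wait(T3) -> count=1 queue=[] holders={T3}
Step 2: wait(T2) -> count=0 queue=[] holders={T2,T3}
Step 3: signal(T2) -> count=1 queue=[] holders={T3}
Step 4: signal(T3) -> count=2 queue=[] holders={none}
Step 5: wait(T5) -> count=1 queue=[] holders={T5}
Step 6: signal(T5) -> count=2 queue=[] holders={none}
Step 7: wait(T6) -> count=1 queue=[] holders={T6}
Step 8: wait(T4) -> count=0 queue=[] holders={T4,T6}
Step 9: wait(T5) -> count=0 queue=[T5] holders={T4,T6}
Step 10: wait(T3) -> count=0 queue=[T5,T3] holders={T4,T6}
Step 11: wait(T1) -> count=0 queue=[T5,T3,T1] holders={T4,T6}
Step 12: wait(T2) -> count=0 queue=[T5,T3,T1,T2] holders={T4,T6}
Step 13: signal(T4) -> count=0 queue=[T3,T1,T2] holders={T5,T6}
Step 14: signal(T5) -> count=0 queue=[T1,T2] holders={T3,T6}
Step 15: signal(T3) -> count=0 queue=[T2] holders={T1,T6}
Step 16: signal(T1) -> count=0 queue=[] holders={T2,T6}
Step 17: signal(T6) -> count=1 queue=[] holders={T2}
Step 18: wait(T5) -> count=0 queue=[] holders={T2,T5}
Step 19: signal(T2) -> count=1 queue=[] holders={T5}
Final holders: {T5} -> 1 thread(s)

Answer: 1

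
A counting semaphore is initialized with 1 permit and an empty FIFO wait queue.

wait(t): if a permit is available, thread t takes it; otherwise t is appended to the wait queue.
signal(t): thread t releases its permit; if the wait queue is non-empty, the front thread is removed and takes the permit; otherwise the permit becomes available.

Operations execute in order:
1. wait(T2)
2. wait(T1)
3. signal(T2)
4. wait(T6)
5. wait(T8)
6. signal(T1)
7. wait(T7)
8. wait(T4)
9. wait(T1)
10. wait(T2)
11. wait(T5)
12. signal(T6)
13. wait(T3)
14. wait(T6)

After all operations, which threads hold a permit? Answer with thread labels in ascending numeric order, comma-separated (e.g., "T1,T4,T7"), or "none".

Step 1: wait(T2) -> count=0 queue=[] holders={T2}
Step 2: wait(T1) -> count=0 queue=[T1] holders={T2}
Step 3: signal(T2) -> count=0 queue=[] holders={T1}
Step 4: wait(T6) -> count=0 queue=[T6] holders={T1}
Step 5: wait(T8) -> count=0 queue=[T6,T8] holders={T1}
Step 6: signal(T1) -> count=0 queue=[T8] holders={T6}
Step 7: wait(T7) -> count=0 queue=[T8,T7] holders={T6}
Step 8: wait(T4) -> count=0 queue=[T8,T7,T4] holders={T6}
Step 9: wait(T1) -> count=0 queue=[T8,T7,T4,T1] holders={T6}
Step 10: wait(T2) -> count=0 queue=[T8,T7,T4,T1,T2] holders={T6}
Step 11: wait(T5) -> count=0 queue=[T8,T7,T4,T1,T2,T5] holders={T6}
Step 12: signal(T6) -> count=0 queue=[T7,T4,T1,T2,T5] holders={T8}
Step 13: wait(T3) -> count=0 queue=[T7,T4,T1,T2,T5,T3] holders={T8}
Step 14: wait(T6) -> count=0 queue=[T7,T4,T1,T2,T5,T3,T6] holders={T8}
Final holders: T8

Answer: T8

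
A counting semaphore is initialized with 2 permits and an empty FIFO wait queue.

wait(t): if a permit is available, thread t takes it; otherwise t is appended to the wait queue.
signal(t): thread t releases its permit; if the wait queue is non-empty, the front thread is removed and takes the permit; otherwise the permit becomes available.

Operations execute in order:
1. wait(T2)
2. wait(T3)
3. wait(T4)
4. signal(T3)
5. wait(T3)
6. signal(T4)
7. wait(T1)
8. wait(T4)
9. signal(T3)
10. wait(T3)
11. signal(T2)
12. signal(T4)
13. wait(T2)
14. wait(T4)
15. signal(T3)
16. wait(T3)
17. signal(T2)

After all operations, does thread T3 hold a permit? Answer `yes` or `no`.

Answer: no

Derivation:
Step 1: wait(T2) -> count=1 queue=[] holders={T2}
Step 2: wait(T3) -> count=0 queue=[] holders={T2,T3}
Step 3: wait(T4) -> count=0 queue=[T4] holders={T2,T3}
Step 4: signal(T3) -> count=0 queue=[] holders={T2,T4}
Step 5: wait(T3) -> count=0 queue=[T3] holders={T2,T4}
Step 6: signal(T4) -> count=0 queue=[] holders={T2,T3}
Step 7: wait(T1) -> count=0 queue=[T1] holders={T2,T3}
Step 8: wait(T4) -> count=0 queue=[T1,T4] holders={T2,T3}
Step 9: signal(T3) -> count=0 queue=[T4] holders={T1,T2}
Step 10: wait(T3) -> count=0 queue=[T4,T3] holders={T1,T2}
Step 11: signal(T2) -> count=0 queue=[T3] holders={T1,T4}
Step 12: signal(T4) -> count=0 queue=[] holders={T1,T3}
Step 13: wait(T2) -> count=0 queue=[T2] holders={T1,T3}
Step 14: wait(T4) -> count=0 queue=[T2,T4] holders={T1,T3}
Step 15: signal(T3) -> count=0 queue=[T4] holders={T1,T2}
Step 16: wait(T3) -> count=0 queue=[T4,T3] holders={T1,T2}
Step 17: signal(T2) -> count=0 queue=[T3] holders={T1,T4}
Final holders: {T1,T4} -> T3 not in holders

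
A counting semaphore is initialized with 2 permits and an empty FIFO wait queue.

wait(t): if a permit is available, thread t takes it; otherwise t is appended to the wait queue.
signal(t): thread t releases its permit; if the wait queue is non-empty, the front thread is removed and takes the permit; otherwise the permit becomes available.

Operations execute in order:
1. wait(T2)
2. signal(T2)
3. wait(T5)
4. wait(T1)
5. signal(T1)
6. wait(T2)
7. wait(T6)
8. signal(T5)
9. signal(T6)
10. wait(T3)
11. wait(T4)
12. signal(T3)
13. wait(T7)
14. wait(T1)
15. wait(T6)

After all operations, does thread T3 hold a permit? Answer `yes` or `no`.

Step 1: wait(T2) -> count=1 queue=[] holders={T2}
Step 2: signal(T2) -> count=2 queue=[] holders={none}
Step 3: wait(T5) -> count=1 queue=[] holders={T5}
Step 4: wait(T1) -> count=0 queue=[] holders={T1,T5}
Step 5: signal(T1) -> count=1 queue=[] holders={T5}
Step 6: wait(T2) -> count=0 queue=[] holders={T2,T5}
Step 7: wait(T6) -> count=0 queue=[T6] holders={T2,T5}
Step 8: signal(T5) -> count=0 queue=[] holders={T2,T6}
Step 9: signal(T6) -> count=1 queue=[] holders={T2}
Step 10: wait(T3) -> count=0 queue=[] holders={T2,T3}
Step 11: wait(T4) -> count=0 queue=[T4] holders={T2,T3}
Step 12: signal(T3) -> count=0 queue=[] holders={T2,T4}
Step 13: wait(T7) -> count=0 queue=[T7] holders={T2,T4}
Step 14: wait(T1) -> count=0 queue=[T7,T1] holders={T2,T4}
Step 15: wait(T6) -> count=0 queue=[T7,T1,T6] holders={T2,T4}
Final holders: {T2,T4} -> T3 not in holders

Answer: no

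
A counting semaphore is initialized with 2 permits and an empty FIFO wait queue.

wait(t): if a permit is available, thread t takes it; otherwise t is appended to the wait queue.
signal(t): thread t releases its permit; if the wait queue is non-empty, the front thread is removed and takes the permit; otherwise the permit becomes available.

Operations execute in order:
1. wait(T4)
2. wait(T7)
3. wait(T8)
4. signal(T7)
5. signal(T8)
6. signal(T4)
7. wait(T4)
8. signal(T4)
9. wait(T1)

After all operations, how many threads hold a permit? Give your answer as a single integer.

Answer: 1

Derivation:
Step 1: wait(T4) -> count=1 queue=[] holders={T4}
Step 2: wait(T7) -> count=0 queue=[] holders={T4,T7}
Step 3: wait(T8) -> count=0 queue=[T8] holders={T4,T7}
Step 4: signal(T7) -> count=0 queue=[] holders={T4,T8}
Step 5: signal(T8) -> count=1 queue=[] holders={T4}
Step 6: signal(T4) -> count=2 queue=[] holders={none}
Step 7: wait(T4) -> count=1 queue=[] holders={T4}
Step 8: signal(T4) -> count=2 queue=[] holders={none}
Step 9: wait(T1) -> count=1 queue=[] holders={T1}
Final holders: {T1} -> 1 thread(s)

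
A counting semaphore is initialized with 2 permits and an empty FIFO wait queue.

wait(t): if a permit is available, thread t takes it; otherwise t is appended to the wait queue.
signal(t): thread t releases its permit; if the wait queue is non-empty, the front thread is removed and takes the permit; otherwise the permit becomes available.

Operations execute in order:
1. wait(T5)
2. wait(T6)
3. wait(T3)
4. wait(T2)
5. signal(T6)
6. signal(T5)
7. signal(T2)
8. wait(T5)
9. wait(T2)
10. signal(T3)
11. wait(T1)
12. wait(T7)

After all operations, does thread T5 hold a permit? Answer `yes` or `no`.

Answer: yes

Derivation:
Step 1: wait(T5) -> count=1 queue=[] holders={T5}
Step 2: wait(T6) -> count=0 queue=[] holders={T5,T6}
Step 3: wait(T3) -> count=0 queue=[T3] holders={T5,T6}
Step 4: wait(T2) -> count=0 queue=[T3,T2] holders={T5,T6}
Step 5: signal(T6) -> count=0 queue=[T2] holders={T3,T5}
Step 6: signal(T5) -> count=0 queue=[] holders={T2,T3}
Step 7: signal(T2) -> count=1 queue=[] holders={T3}
Step 8: wait(T5) -> count=0 queue=[] holders={T3,T5}
Step 9: wait(T2) -> count=0 queue=[T2] holders={T3,T5}
Step 10: signal(T3) -> count=0 queue=[] holders={T2,T5}
Step 11: wait(T1) -> count=0 queue=[T1] holders={T2,T5}
Step 12: wait(T7) -> count=0 queue=[T1,T7] holders={T2,T5}
Final holders: {T2,T5} -> T5 in holders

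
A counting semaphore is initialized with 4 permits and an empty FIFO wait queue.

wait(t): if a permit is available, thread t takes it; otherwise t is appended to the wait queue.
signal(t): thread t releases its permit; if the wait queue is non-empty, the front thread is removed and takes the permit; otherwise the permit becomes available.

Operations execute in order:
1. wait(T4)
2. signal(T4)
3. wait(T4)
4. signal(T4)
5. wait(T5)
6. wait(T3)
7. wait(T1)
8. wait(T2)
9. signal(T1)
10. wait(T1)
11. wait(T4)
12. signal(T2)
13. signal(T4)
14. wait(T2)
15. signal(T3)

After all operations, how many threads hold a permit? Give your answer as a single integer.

Step 1: wait(T4) -> count=3 queue=[] holders={T4}
Step 2: signal(T4) -> count=4 queue=[] holders={none}
Step 3: wait(T4) -> count=3 queue=[] holders={T4}
Step 4: signal(T4) -> count=4 queue=[] holders={none}
Step 5: wait(T5) -> count=3 queue=[] holders={T5}
Step 6: wait(T3) -> count=2 queue=[] holders={T3,T5}
Step 7: wait(T1) -> count=1 queue=[] holders={T1,T3,T5}
Step 8: wait(T2) -> count=0 queue=[] holders={T1,T2,T3,T5}
Step 9: signal(T1) -> count=1 queue=[] holders={T2,T3,T5}
Step 10: wait(T1) -> count=0 queue=[] holders={T1,T2,T3,T5}
Step 11: wait(T4) -> count=0 queue=[T4] holders={T1,T2,T3,T5}
Step 12: signal(T2) -> count=0 queue=[] holders={T1,T3,T4,T5}
Step 13: signal(T4) -> count=1 queue=[] holders={T1,T3,T5}
Step 14: wait(T2) -> count=0 queue=[] holders={T1,T2,T3,T5}
Step 15: signal(T3) -> count=1 queue=[] holders={T1,T2,T5}
Final holders: {T1,T2,T5} -> 3 thread(s)

Answer: 3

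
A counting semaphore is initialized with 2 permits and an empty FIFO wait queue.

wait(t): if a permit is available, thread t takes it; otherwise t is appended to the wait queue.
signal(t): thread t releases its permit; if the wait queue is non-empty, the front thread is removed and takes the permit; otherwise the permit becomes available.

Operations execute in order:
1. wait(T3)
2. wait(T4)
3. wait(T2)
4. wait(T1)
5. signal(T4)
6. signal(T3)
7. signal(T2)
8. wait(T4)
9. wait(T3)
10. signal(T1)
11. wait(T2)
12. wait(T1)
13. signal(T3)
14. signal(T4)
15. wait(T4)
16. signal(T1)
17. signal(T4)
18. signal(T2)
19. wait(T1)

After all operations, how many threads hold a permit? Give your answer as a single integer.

Step 1: wait(T3) -> count=1 queue=[] holders={T3}
Step 2: wait(T4) -> count=0 queue=[] holders={T3,T4}
Step 3: wait(T2) -> count=0 queue=[T2] holders={T3,T4}
Step 4: wait(T1) -> count=0 queue=[T2,T1] holders={T3,T4}
Step 5: signal(T4) -> count=0 queue=[T1] holders={T2,T3}
Step 6: signal(T3) -> count=0 queue=[] holders={T1,T2}
Step 7: signal(T2) -> count=1 queue=[] holders={T1}
Step 8: wait(T4) -> count=0 queue=[] holders={T1,T4}
Step 9: wait(T3) -> count=0 queue=[T3] holders={T1,T4}
Step 10: signal(T1) -> count=0 queue=[] holders={T3,T4}
Step 11: wait(T2) -> count=0 queue=[T2] holders={T3,T4}
Step 12: wait(T1) -> count=0 queue=[T2,T1] holders={T3,T4}
Step 13: signal(T3) -> count=0 queue=[T1] holders={T2,T4}
Step 14: signal(T4) -> count=0 queue=[] holders={T1,T2}
Step 15: wait(T4) -> count=0 queue=[T4] holders={T1,T2}
Step 16: signal(T1) -> count=0 queue=[] holders={T2,T4}
Step 17: signal(T4) -> count=1 queue=[] holders={T2}
Step 18: signal(T2) -> count=2 queue=[] holders={none}
Step 19: wait(T1) -> count=1 queue=[] holders={T1}
Final holders: {T1} -> 1 thread(s)

Answer: 1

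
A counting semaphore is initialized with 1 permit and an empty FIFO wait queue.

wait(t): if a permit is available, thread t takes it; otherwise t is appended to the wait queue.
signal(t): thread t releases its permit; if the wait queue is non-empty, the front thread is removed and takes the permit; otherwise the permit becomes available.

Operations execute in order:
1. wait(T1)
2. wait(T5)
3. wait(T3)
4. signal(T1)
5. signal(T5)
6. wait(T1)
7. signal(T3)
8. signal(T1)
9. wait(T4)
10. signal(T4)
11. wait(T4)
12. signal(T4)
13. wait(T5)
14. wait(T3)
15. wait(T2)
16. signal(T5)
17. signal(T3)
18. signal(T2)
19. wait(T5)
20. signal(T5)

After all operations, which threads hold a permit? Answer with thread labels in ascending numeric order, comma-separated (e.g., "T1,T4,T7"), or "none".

Answer: none

Derivation:
Step 1: wait(T1) -> count=0 queue=[] holders={T1}
Step 2: wait(T5) -> count=0 queue=[T5] holders={T1}
Step 3: wait(T3) -> count=0 queue=[T5,T3] holders={T1}
Step 4: signal(T1) -> count=0 queue=[T3] holders={T5}
Step 5: signal(T5) -> count=0 queue=[] holders={T3}
Step 6: wait(T1) -> count=0 queue=[T1] holders={T3}
Step 7: signal(T3) -> count=0 queue=[] holders={T1}
Step 8: signal(T1) -> count=1 queue=[] holders={none}
Step 9: wait(T4) -> count=0 queue=[] holders={T4}
Step 10: signal(T4) -> count=1 queue=[] holders={none}
Step 11: wait(T4) -> count=0 queue=[] holders={T4}
Step 12: signal(T4) -> count=1 queue=[] holders={none}
Step 13: wait(T5) -> count=0 queue=[] holders={T5}
Step 14: wait(T3) -> count=0 queue=[T3] holders={T5}
Step 15: wait(T2) -> count=0 queue=[T3,T2] holders={T5}
Step 16: signal(T5) -> count=0 queue=[T2] holders={T3}
Step 17: signal(T3) -> count=0 queue=[] holders={T2}
Step 18: signal(T2) -> count=1 queue=[] holders={none}
Step 19: wait(T5) -> count=0 queue=[] holders={T5}
Step 20: signal(T5) -> count=1 queue=[] holders={none}
Final holders: none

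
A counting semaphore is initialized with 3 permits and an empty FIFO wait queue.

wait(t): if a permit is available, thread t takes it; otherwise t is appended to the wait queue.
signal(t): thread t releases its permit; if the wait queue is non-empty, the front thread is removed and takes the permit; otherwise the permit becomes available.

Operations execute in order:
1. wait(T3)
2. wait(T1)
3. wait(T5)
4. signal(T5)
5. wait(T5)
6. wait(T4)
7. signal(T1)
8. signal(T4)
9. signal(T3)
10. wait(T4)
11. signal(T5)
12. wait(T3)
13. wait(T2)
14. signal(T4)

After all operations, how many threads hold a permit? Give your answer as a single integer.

Step 1: wait(T3) -> count=2 queue=[] holders={T3}
Step 2: wait(T1) -> count=1 queue=[] holders={T1,T3}
Step 3: wait(T5) -> count=0 queue=[] holders={T1,T3,T5}
Step 4: signal(T5) -> count=1 queue=[] holders={T1,T3}
Step 5: wait(T5) -> count=0 queue=[] holders={T1,T3,T5}
Step 6: wait(T4) -> count=0 queue=[T4] holders={T1,T3,T5}
Step 7: signal(T1) -> count=0 queue=[] holders={T3,T4,T5}
Step 8: signal(T4) -> count=1 queue=[] holders={T3,T5}
Step 9: signal(T3) -> count=2 queue=[] holders={T5}
Step 10: wait(T4) -> count=1 queue=[] holders={T4,T5}
Step 11: signal(T5) -> count=2 queue=[] holders={T4}
Step 12: wait(T3) -> count=1 queue=[] holders={T3,T4}
Step 13: wait(T2) -> count=0 queue=[] holders={T2,T3,T4}
Step 14: signal(T4) -> count=1 queue=[] holders={T2,T3}
Final holders: {T2,T3} -> 2 thread(s)

Answer: 2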